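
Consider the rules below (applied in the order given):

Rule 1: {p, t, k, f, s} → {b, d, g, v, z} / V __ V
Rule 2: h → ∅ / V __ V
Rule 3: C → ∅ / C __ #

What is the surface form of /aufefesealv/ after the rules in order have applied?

Rule 1 (intervocalic voicing): /f/ is a voiceless obstruent between vowels /u/ and /e/, so it voices to [v]. /f/ is a voiceless obstruent between vowels /e/ and /e/, so it voices to [v]. /s/ is a voiceless obstruent between vowels /e/ and /e/, so it voices to [z]. /aufefesealv/ → auvevezealv.
Rule 2 (intervocalic h-deletion): no segment meets the environment; /auvevezealv/ is unchanged.
Rule 3 (final cluster simplification): /v/ is the second consonant of a word-final cluster /lv/, so it deletes. /auvevezealv/ → auvevezeal.

auvevezeal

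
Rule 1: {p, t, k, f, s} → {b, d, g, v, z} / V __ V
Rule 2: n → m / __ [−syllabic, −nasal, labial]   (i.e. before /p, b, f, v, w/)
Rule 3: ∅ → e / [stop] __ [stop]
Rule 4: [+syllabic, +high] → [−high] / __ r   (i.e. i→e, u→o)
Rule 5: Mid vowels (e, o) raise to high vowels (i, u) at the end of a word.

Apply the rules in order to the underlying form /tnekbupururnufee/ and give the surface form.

Rule 1 (intervocalic voicing): /p/ is a voiceless obstruent between vowels /u/ and /u/, so it voices to [b]. /f/ is a voiceless obstruent between vowels /u/ and /e/, so it voices to [v]. /tnekbupururnufee/ → tnekbubururnuvee.
Rule 2 (nasal place assimilation): no segment meets the environment; /tnekbubururnuvee/ is unchanged.
Rule 3 (stop-cluster e-epenthesis): /k/ and /b/ form a stop–stop cluster, so [e] is inserted between them. /tnekbubururnuvee/ → tnekebubururnuvee.
Rule 4 (pre-rhotic lowering): /u/ is a high vowel immediately before /r/, so it lowers to [o]. /u/ is a high vowel immediately before /r/, so it lowers to [o]. /tnekebubururnuvee/ → tnekebuborornuvee.
Rule 5 (final vowel raising): /e/ is a mid vowel in word-final position, so it raises to [i]. /tnekebuborornuvee/ → tnekebuborornuvei.

tnekebuborornuvei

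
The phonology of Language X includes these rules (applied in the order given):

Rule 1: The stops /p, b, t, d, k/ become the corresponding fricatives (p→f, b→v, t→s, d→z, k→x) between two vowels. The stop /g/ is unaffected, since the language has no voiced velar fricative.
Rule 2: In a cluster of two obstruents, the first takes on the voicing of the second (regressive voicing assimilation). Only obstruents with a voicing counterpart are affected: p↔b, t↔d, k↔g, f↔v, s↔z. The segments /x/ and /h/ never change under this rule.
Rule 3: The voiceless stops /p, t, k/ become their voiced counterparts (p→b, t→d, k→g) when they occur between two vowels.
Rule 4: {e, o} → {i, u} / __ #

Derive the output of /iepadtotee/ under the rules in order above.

iefattosei

Rule 1 (intervocalic spirantization): /p/ is a stop between vowels /e/ and /a/, so it spirantizes to the fricative [f]. /t/ is a stop between vowels /o/ and /e/, so it spirantizes to the fricative [s]. /iepadtotee/ → iefadtosee.
Rule 2 (regressive voicing assimilation): /d/ precedes the voiceless obstruent /t/, so it devoices to [t] by assimilation. /iefadtosee/ → iefattosee.
Rule 3 (intervocalic voicing): no segment meets the environment; /iefattosee/ is unchanged.
Rule 4 (final vowel raising): /e/ is a mid vowel in word-final position, so it raises to [i]. /iefattosee/ → iefattosei.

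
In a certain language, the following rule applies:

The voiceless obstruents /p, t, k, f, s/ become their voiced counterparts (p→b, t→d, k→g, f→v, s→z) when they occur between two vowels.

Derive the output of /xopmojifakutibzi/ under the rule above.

xopmojivagudibzi

Scanning /xopmojifakutibzi/: /p/ at position 3 is not in the conditioning environment; /f/ is a voiceless obstruent between vowels /i/ and /a/, so it voices to [v]; /k/ is a voiceless obstruent between vowels /a/ and /u/, so it voices to [g]; /t/ is a voiceless obstruent between vowels /u/ and /i/, so it voices to [d].
Result: [xopmojivagudibzi].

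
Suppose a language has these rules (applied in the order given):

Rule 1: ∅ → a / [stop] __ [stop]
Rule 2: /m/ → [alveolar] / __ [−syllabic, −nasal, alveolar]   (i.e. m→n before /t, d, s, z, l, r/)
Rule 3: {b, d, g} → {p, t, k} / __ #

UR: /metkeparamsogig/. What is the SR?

Rule 1 (stop-cluster a-epenthesis): /t/ and /k/ form a stop–stop cluster, so [a] is inserted between them. /metkeparamsogig/ → metakeparamsogig.
Rule 2 (nasal place assimilation): /m/ precedes the alveolar consonant /s/, so it assimilates in place to [n]. /metakeparamsogig/ → metakeparansogig.
Rule 3 (final devoicing): /g/ is a voiced stop in word-final position, so it devoices to [k]. /metakeparansogig/ → metakeparansogik.

metakeparansogik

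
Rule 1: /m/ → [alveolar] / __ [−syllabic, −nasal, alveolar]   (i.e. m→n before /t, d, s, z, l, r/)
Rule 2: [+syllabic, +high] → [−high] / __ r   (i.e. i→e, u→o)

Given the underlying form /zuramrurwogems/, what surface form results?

zoranrorwogens

Rule 1 (nasal place assimilation): /m/ precedes the alveolar consonant /r/, so it assimilates in place to [n]. /m/ precedes the alveolar consonant /s/, so it assimilates in place to [n]. /zuramrurwogems/ → zuranrurwogens.
Rule 2 (pre-rhotic lowering): /u/ is a high vowel immediately before /r/, so it lowers to [o]. /u/ is a high vowel immediately before /r/, so it lowers to [o]. /zuranrurwogens/ → zoranrorwogens.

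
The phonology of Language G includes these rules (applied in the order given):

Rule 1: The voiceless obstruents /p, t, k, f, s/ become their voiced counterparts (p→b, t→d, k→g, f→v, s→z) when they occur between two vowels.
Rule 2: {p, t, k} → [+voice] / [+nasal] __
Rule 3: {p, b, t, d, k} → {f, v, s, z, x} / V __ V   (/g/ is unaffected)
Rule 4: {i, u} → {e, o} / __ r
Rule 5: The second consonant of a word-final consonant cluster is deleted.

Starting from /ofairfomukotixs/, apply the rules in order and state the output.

Rule 1 (intervocalic voicing): /f/ is a voiceless obstruent between vowels /o/ and /a/, so it voices to [v]. /k/ is a voiceless obstruent between vowels /u/ and /o/, so it voices to [g]. /t/ is a voiceless obstruent between vowels /o/ and /i/, so it voices to [d]. /ofairfomukotixs/ → ovairfomugodixs.
Rule 2 (post-nasal voicing): no segment meets the environment; /ovairfomugodixs/ is unchanged.
Rule 3 (intervocalic spirantization): /d/ is a stop between vowels /o/ and /i/, so it spirantizes to the fricative [z]. /ovairfomugodixs/ → ovairfomugozixs.
Rule 4 (pre-rhotic lowering): /i/ is a high vowel immediately before /r/, so it lowers to [e]. /ovairfomugozixs/ → ovaerfomugozixs.
Rule 5 (final cluster simplification): /s/ is the second consonant of a word-final cluster /xs/, so it deletes. /ovaerfomugozixs/ → ovaerfomugozix.

ovaerfomugozix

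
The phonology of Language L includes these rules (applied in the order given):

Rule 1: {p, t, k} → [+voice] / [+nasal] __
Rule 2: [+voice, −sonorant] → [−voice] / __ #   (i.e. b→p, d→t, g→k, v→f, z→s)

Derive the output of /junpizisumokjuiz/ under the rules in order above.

Rule 1 (post-nasal voicing): /p/ is a voiceless stop immediately after the nasal /n/, so it voices to [b]. /junpizisumokjuiz/ → junbizisumokjuiz.
Rule 2 (final devoicing): /z/ is a voiced obstruent in word-final position, so it devoices to [s]. /junbizisumokjuiz/ → junbizisumokjuis.

junbizisumokjuis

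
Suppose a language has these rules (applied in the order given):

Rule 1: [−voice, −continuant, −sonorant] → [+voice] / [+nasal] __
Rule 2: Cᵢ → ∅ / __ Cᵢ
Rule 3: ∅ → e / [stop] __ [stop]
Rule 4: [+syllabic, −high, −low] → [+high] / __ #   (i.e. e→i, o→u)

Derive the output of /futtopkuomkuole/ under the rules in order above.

Rule 1 (post-nasal voicing): /k/ is a voiceless stop immediately after the nasal /m/, so it voices to [g]. /futtopkuomkuole/ → futtopkuomguole.
Rule 2 (degemination): /tt/ is a geminate; the first /t/ deletes. /futtopkuomguole/ → futopkuomguole.
Rule 3 (stop-cluster e-epenthesis): /p/ and /k/ form a stop–stop cluster, so [e] is inserted between them. /futopkuomguole/ → futopekuomguole.
Rule 4 (final vowel raising): /e/ is a mid vowel in word-final position, so it raises to [i]. /futopekuomguole/ → futopekuomguoli.

futopekuomguoli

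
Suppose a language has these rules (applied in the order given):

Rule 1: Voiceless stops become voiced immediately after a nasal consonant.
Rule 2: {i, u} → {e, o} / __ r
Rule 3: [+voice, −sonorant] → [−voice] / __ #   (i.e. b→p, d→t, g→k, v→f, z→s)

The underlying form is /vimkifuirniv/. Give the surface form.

vimgifuernif

Rule 1 (post-nasal voicing): /k/ is a voiceless stop immediately after the nasal /m/, so it voices to [g]. /vimkifuirniv/ → vimgifuirniv.
Rule 2 (pre-rhotic lowering): /i/ is a high vowel immediately before /r/, so it lowers to [e]. /vimgifuirniv/ → vimgifuerniv.
Rule 3 (final devoicing): /v/ is a voiced obstruent in word-final position, so it devoices to [f]. /vimgifuerniv/ → vimgifuernif.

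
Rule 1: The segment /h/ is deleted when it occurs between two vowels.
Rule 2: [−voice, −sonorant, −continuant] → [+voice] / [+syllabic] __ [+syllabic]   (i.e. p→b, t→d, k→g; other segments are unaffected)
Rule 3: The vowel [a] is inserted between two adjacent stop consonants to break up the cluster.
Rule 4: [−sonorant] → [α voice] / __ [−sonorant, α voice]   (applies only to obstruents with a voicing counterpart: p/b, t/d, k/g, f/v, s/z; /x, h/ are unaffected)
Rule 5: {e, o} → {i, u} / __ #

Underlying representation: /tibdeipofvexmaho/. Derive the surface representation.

tibadeibovvexmau

Rule 1 (intervocalic h-deletion): /h/ occurs between vowels /a/ and /o/, so it deletes. /tibdeipofvexmaho/ → tibdeipofvexmao.
Rule 2 (intervocalic voicing): /p/ is a voiceless stop between vowels /i/ and /o/, so it voices to [b]. /tibdeipofvexmao/ → tibdeibofvexmao.
Rule 3 (stop-cluster a-epenthesis): /b/ and /d/ form a stop–stop cluster, so [a] is inserted between them. /tibdeibofvexmao/ → tibadeibofvexmao.
Rule 4 (regressive voicing assimilation): /f/ precedes the voiced obstruent /v/, so it voices to [v] by assimilation. /tibadeibofvexmao/ → tibadeibovvexmao.
Rule 5 (final vowel raising): /o/ is a mid vowel in word-final position, so it raises to [u]. /tibadeibovvexmao/ → tibadeibovvexmau.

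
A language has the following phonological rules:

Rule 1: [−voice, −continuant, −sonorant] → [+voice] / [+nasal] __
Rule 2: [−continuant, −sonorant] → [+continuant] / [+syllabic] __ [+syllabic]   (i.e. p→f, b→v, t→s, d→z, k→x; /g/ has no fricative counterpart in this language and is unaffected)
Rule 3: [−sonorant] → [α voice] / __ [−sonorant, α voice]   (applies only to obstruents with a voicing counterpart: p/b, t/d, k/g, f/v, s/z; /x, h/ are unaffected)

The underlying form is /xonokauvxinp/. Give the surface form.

xonoxaufxinb

Rule 1 (post-nasal voicing): /p/ is a voiceless stop immediately after the nasal /n/, so it voices to [b]. /xonokauvxinp/ → xonokauvxinb.
Rule 2 (intervocalic spirantization): /k/ is a stop between vowels /o/ and /a/, so it spirantizes to the fricative [x]. /xonokauvxinb/ → xonoxauvxinb.
Rule 3 (regressive voicing assimilation): /v/ precedes the voiceless obstruent /x/, so it devoices to [f] by assimilation. /xonoxauvxinb/ → xonoxaufxinb.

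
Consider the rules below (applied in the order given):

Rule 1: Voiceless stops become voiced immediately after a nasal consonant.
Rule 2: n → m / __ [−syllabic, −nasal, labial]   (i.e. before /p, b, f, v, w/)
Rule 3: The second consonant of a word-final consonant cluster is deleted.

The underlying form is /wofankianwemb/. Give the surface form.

Rule 1 (post-nasal voicing): /k/ is a voiceless stop immediately after the nasal /n/, so it voices to [g]. /wofankianwemb/ → wofangianwemb.
Rule 2 (nasal place assimilation): /n/ precedes the labial consonant /w/, so it assimilates in place to [m]. /wofangianwemb/ → wofangiamwemb.
Rule 3 (final cluster simplification): /b/ is the second consonant of a word-final cluster /mb/, so it deletes. /wofangiamwemb/ → wofangiamwem.

wofangiamwem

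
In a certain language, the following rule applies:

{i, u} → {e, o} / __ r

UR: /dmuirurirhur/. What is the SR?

dmuerorerhor

Scanning /dmuirurirhur/: /u/ at position 3 is not in the conditioning environment; /i/ is a high vowel immediately before /r/, so it lowers to [e]; /u/ is a high vowel immediately before /r/, so it lowers to [o]; /i/ is a high vowel immediately before /r/, so it lowers to [e]; /u/ is a high vowel immediately before /r/, so it lowers to [o].
Result: [dmuerorerhor].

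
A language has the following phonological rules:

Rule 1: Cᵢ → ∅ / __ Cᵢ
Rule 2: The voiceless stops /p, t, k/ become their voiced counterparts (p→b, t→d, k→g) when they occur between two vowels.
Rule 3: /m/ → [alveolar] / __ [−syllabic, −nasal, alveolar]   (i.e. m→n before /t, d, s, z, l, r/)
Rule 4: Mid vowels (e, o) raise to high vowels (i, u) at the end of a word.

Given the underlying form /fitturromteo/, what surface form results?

fiduronteu

Rule 1 (degemination): /tt/ is a geminate; the first /t/ deletes. /rr/ is a geminate; the first /r/ deletes. /fitturromteo/ → fituromteo.
Rule 2 (intervocalic voicing): /t/ is a voiceless stop between vowels /i/ and /u/, so it voices to [d]. /fituromteo/ → fiduromteo.
Rule 3 (nasal place assimilation): /m/ precedes the alveolar consonant /t/, so it assimilates in place to [n]. /fiduromteo/ → fiduronteo.
Rule 4 (final vowel raising): /o/ is a mid vowel in word-final position, so it raises to [u]. /fiduronteo/ → fiduronteu.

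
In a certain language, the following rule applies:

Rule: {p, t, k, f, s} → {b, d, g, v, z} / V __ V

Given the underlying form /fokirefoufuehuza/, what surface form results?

/k/ is a voiceless obstruent between vowels /o/ and /i/, so it voices to [g].
/f/ is a voiceless obstruent between vowels /e/ and /o/, so it voices to [v].
/f/ is a voiceless obstruent between vowels /u/ and /u/, so it voices to [v].
The other instance of /f/ does not occur in the required environment and remains unchanged.
Surface form: [fogirevouvuehuza].

fogirevouvuehuza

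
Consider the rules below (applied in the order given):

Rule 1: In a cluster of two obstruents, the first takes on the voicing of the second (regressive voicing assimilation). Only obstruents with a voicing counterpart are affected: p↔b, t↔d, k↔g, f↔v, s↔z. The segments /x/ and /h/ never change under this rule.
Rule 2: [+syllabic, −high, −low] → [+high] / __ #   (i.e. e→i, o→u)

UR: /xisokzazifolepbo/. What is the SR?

xisogzazifolebbu

Rule 1 (regressive voicing assimilation): /k/ precedes the voiced obstruent /z/, so it voices to [g] by assimilation. /p/ precedes the voiced obstruent /b/, so it voices to [b] by assimilation. /xisokzazifolepbo/ → xisogzazifolebbo.
Rule 2 (final vowel raising): /o/ is a mid vowel in word-final position, so it raises to [u]. /xisogzazifolebbo/ → xisogzazifolebbu.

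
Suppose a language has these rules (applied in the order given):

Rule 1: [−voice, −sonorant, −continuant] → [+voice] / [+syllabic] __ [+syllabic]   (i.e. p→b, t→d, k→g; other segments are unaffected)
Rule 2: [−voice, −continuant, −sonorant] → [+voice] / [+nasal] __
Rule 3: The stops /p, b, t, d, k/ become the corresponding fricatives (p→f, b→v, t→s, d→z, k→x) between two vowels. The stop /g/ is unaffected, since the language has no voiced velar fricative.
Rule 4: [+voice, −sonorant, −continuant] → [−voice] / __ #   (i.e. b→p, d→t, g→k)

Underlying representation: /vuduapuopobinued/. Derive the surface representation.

Rule 1 (intervocalic voicing): /p/ is a voiceless stop between vowels /a/ and /u/, so it voices to [b]. /p/ is a voiceless stop between vowels /o/ and /o/, so it voices to [b]. /vuduapuopobinued/ → vuduabuobobinued.
Rule 2 (post-nasal voicing): no segment meets the environment; /vuduabuobobinued/ is unchanged.
Rule 3 (intervocalic spirantization): /d/ is a stop between vowels /u/ and /u/, so it spirantizes to the fricative [z]. /b/ is a stop between vowels /a/ and /u/, so it spirantizes to the fricative [v]. /b/ is a stop between vowels /o/ and /o/, so it spirantizes to the fricative [v]. /b/ is a stop between vowels /o/ and /i/, so it spirantizes to the fricative [v]. /vuduabuobobinued/ → vuzuavuovovinued.
Rule 4 (final devoicing): /d/ is a voiced stop in word-final position, so it devoices to [t]. /vuzuavuovovinued/ → vuzuavuovovinuet.

vuzuavuovovinuet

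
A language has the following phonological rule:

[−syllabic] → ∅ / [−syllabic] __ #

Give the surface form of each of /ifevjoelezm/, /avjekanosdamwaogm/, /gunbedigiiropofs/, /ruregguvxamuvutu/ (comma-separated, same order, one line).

ifevjoelez, avjekanosdamwaog, gunbedigiiropof, ruregguvxamuvutu

/ifevjoelezm/: /m/ is the second consonant of a word-final cluster /zm/, so it deletes. → [ifevjoelez].
/avjekanosdamwaogm/: /m/ is the second consonant of a word-final cluster /gm/, so it deletes. → [avjekanosdamwaog].
/gunbedigiiropofs/: /s/ is the second consonant of a word-final cluster /fs/, so it deletes. → [gunbedigiiropof].
/ruregguvxamuvutu/: the rule's environment is not met; surfaces unchanged as [ruregguvxamuvutu].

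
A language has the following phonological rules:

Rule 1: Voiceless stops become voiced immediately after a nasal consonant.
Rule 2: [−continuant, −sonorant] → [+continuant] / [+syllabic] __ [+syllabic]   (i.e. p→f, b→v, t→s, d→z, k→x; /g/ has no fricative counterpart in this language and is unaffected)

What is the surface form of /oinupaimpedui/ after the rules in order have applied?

oinufaimbezui

Rule 1 (post-nasal voicing): /p/ is a voiceless stop immediately after the nasal /m/, so it voices to [b]. /oinupaimpedui/ → oinupaimbedui.
Rule 2 (intervocalic spirantization): /p/ is a stop between vowels /u/ and /a/, so it spirantizes to the fricative [f]. /d/ is a stop between vowels /e/ and /u/, so it spirantizes to the fricative [z]. /oinupaimbedui/ → oinufaimbezui.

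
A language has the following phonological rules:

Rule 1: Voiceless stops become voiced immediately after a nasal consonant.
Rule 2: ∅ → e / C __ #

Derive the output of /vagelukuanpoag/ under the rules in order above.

Rule 1 (post-nasal voicing): /p/ is a voiceless stop immediately after the nasal /n/, so it voices to [b]. /vagelukuanpoag/ → vagelukuanboag.
Rule 2 (final e-epenthesis): the form ends in the consonant /g/, so [e] is inserted word-finally. /vagelukuanboag/ → vagelukuanboage.

vagelukuanboage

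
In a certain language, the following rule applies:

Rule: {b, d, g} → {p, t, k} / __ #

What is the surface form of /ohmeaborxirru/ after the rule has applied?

No segment of /ohmeaborxirru/ meets the structural description of the rule, so the form surfaces unchanged.

ohmeaborxirru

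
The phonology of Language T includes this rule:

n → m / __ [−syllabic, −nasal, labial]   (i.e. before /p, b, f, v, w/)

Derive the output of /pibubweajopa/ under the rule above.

pibubweajopa

No segment of /pibubweajopa/ meets the structural description of the rule, so the form surfaces unchanged.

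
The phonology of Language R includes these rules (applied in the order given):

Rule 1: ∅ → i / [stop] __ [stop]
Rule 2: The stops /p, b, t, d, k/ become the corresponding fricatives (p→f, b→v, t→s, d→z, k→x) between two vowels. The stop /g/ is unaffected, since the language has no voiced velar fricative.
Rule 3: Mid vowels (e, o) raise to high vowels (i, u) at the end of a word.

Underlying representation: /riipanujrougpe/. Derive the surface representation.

Rule 1 (stop-cluster i-epenthesis): /g/ and /p/ form a stop–stop cluster, so [i] is inserted between them. /riipanujrougpe/ → riipanujrougipe.
Rule 2 (intervocalic spirantization): /p/ is a stop between vowels /i/ and /a/, so it spirantizes to the fricative [f]. /p/ is a stop between vowels /i/ and /e/, so it spirantizes to the fricative [f]. /riipanujrougipe/ → riifanujrougife.
Rule 3 (final vowel raising): /e/ is a mid vowel in word-final position, so it raises to [i]. /riifanujrougife/ → riifanujrougifi.

riifanujrougifi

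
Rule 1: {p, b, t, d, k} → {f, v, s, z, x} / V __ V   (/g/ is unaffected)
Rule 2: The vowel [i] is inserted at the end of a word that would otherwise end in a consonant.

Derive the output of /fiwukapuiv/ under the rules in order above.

Rule 1 (intervocalic spirantization): /k/ is a stop between vowels /u/ and /a/, so it spirantizes to the fricative [x]. /p/ is a stop between vowels /a/ and /u/, so it spirantizes to the fricative [f]. /fiwukapuiv/ → fiwuxafuiv.
Rule 2 (final i-epenthesis): the form ends in the consonant /v/, so [i] is inserted word-finally. /fiwuxafuiv/ → fiwuxafuivi.

fiwuxafuivi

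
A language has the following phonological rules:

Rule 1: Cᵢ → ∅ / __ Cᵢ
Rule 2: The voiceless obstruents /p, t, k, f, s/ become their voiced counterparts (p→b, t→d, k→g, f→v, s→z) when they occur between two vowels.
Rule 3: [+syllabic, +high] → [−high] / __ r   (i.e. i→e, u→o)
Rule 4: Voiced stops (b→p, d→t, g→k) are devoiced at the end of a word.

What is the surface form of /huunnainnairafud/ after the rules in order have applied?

huunainaeravut

Rule 1 (degemination): /nn/ is a geminate; the first /n/ deletes. /nn/ is a geminate; the first /n/ deletes. /huunnainnairafud/ → huunainairafud.
Rule 2 (intervocalic voicing): /f/ is a voiceless obstruent between vowels /a/ and /u/, so it voices to [v]. /huunainairafud/ → huunainairavud.
Rule 3 (pre-rhotic lowering): /i/ is a high vowel immediately before /r/, so it lowers to [e]. /huunainairavud/ → huunainaeravud.
Rule 4 (final devoicing): /d/ is a voiced stop in word-final position, so it devoices to [t]. /huunainaeravud/ → huunainaeravut.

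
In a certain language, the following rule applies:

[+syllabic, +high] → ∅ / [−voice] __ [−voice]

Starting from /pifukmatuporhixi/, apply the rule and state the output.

/i/ is a high vowel flanked by voiceless consonants /p/ and /f/, so it deletes.
/u/ is a high vowel flanked by voiceless consonants /f/ and /k/, so it deletes.
/u/ is a high vowel flanked by voiceless consonants /t/ and /p/, so it deletes.
/i/ is a high vowel flanked by voiceless consonants /h/ and /x/, so it deletes.
The other instance of /i/ does not occur in the required environment and remains unchanged.
Surface form: [pfkmatporhxi].

pfkmatporhxi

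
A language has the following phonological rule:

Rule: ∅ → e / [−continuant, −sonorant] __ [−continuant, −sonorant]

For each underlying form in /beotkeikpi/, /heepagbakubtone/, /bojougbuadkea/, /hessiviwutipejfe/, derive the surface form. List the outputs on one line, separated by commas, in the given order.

beotekeikepi, heepagebakubetone, bojougebuadekea, hessiviwutipejfe

/beotkeikpi/: /t/ and /k/ form a stop–stop cluster, so [e] is inserted between them. /k/ and /p/ form a stop–stop cluster, so [e] is inserted between them. → [beotekeikepi].
/heepagbakubtone/: /g/ and /b/ form a stop–stop cluster, so [e] is inserted between them. /b/ and /t/ form a stop–stop cluster, so [e] is inserted between them. → [heepagebakubetone].
/bojougbuadkea/: /g/ and /b/ form a stop–stop cluster, so [e] is inserted between them. /d/ and /k/ form a stop–stop cluster, so [e] is inserted between them. → [bojougebuadekea].
/hessiviwutipejfe/: the rule's environment is not met; surfaces unchanged as [hessiviwutipejfe].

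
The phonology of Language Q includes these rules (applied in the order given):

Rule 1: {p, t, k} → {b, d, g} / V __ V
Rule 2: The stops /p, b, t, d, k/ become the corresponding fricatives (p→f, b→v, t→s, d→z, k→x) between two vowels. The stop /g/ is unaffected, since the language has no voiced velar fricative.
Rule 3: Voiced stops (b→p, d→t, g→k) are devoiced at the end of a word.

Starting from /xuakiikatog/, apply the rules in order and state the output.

Rule 1 (intervocalic voicing): /k/ is a voiceless stop between vowels /a/ and /i/, so it voices to [g]. /k/ is a voiceless stop between vowels /i/ and /a/, so it voices to [g]. /t/ is a voiceless stop between vowels /a/ and /o/, so it voices to [d]. /xuakiikatog/ → xuagiigadog.
Rule 2 (intervocalic spirantization): /d/ is a stop between vowels /a/ and /o/, so it spirantizes to the fricative [z]. /xuagiigadog/ → xuagiigazog.
Rule 3 (final devoicing): /g/ is a voiced stop in word-final position, so it devoices to [k]. /xuagiigazog/ → xuagiigazok.

xuagiigazok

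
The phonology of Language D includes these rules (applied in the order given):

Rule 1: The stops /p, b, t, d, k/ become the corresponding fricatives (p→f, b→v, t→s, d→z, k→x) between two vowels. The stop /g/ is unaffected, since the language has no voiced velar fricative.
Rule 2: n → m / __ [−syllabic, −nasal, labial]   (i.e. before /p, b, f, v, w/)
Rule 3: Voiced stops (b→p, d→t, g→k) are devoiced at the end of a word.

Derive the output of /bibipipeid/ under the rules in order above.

bivififeit

Rule 1 (intervocalic spirantization): /b/ is a stop between vowels /i/ and /i/, so it spirantizes to the fricative [v]. /p/ is a stop between vowels /i/ and /i/, so it spirantizes to the fricative [f]. /p/ is a stop between vowels /i/ and /e/, so it spirantizes to the fricative [f]. /bibipipeid/ → bivififeid.
Rule 2 (nasal place assimilation): no segment meets the environment; /bivififeid/ is unchanged.
Rule 3 (final devoicing): /d/ is a voiced stop in word-final position, so it devoices to [t]. /bivififeid/ → bivififeit.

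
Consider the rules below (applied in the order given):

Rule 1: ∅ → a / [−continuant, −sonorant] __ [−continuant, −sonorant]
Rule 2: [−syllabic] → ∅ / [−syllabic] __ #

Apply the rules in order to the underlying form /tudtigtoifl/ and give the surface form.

Rule 1 (stop-cluster a-epenthesis): /d/ and /t/ form a stop–stop cluster, so [a] is inserted between them. /g/ and /t/ form a stop–stop cluster, so [a] is inserted between them. /tudtigtoifl/ → tudatigatoifl.
Rule 2 (final cluster simplification): /l/ is the second consonant of a word-final cluster /fl/, so it deletes. /tudatigatoifl/ → tudatigatoif.

tudatigatoif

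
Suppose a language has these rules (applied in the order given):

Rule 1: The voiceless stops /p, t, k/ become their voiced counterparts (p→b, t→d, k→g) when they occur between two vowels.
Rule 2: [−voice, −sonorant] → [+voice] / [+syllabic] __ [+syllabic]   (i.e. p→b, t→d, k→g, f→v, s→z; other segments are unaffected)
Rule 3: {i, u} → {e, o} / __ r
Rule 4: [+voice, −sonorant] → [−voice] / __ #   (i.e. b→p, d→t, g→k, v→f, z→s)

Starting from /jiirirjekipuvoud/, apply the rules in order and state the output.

jiererjegibuvout

Rule 1 (intervocalic voicing): /k/ is a voiceless stop between vowels /e/ and /i/, so it voices to [g]. /p/ is a voiceless stop between vowels /i/ and /u/, so it voices to [b]. /jiirirjekipuvoud/ → jiirirjegibuvoud.
Rule 2 (intervocalic voicing): no segment meets the environment; /jiirirjegibuvoud/ is unchanged.
Rule 3 (pre-rhotic lowering): /i/ is a high vowel immediately before /r/, so it lowers to [e]. /i/ is a high vowel immediately before /r/, so it lowers to [e]. /jiirirjegibuvoud/ → jiererjegibuvoud.
Rule 4 (final devoicing): /d/ is a voiced obstruent in word-final position, so it devoices to [t]. /jiererjegibuvoud/ → jiererjegibuvout.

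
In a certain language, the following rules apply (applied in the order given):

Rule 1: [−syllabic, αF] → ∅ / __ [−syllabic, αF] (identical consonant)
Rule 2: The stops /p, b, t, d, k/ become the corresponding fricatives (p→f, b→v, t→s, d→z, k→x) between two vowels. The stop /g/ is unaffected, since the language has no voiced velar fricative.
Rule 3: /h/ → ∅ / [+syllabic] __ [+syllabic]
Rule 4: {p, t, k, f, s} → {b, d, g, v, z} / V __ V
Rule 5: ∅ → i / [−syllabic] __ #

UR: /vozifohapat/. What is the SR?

vozivoavati

Rule 1 (degemination): no segment meets the environment; /vozifohapat/ is unchanged.
Rule 2 (intervocalic spirantization): /p/ is a stop between vowels /a/ and /a/, so it spirantizes to the fricative [f]. /vozifohapat/ → vozifohafat.
Rule 3 (intervocalic h-deletion): /h/ occurs between vowels /o/ and /a/, so it deletes. /vozifohafat/ → vozifoafat.
Rule 4 (intervocalic voicing): /f/ is a voiceless obstruent between vowels /i/ and /o/, so it voices to [v]. /f/ is a voiceless obstruent between vowels /a/ and /a/, so it voices to [v]. /vozifoafat/ → vozivoavat.
Rule 5 (final i-epenthesis): the form ends in the consonant /t/, so [i] is inserted word-finally. /vozivoavat/ → vozivoavati.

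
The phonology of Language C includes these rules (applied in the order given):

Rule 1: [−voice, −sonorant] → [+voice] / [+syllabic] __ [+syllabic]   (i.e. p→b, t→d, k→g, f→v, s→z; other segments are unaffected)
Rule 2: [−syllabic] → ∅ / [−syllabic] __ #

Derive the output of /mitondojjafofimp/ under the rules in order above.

midondojjavovim

Rule 1 (intervocalic voicing): /t/ is a voiceless obstruent between vowels /i/ and /o/, so it voices to [d]. /f/ is a voiceless obstruent between vowels /a/ and /o/, so it voices to [v]. /f/ is a voiceless obstruent between vowels /o/ and /i/, so it voices to [v]. /mitondojjafofimp/ → midondojjavovimp.
Rule 2 (final cluster simplification): /p/ is the second consonant of a word-final cluster /mp/, so it deletes. /midondojjavovimp/ → midondojjavovim.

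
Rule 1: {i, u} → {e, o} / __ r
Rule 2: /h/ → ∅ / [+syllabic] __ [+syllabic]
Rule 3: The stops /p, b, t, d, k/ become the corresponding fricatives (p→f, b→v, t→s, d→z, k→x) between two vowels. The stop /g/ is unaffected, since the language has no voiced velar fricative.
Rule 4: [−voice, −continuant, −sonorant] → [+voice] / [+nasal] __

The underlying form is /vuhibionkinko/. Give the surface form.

vuiviongingo

Rule 1 (pre-rhotic lowering): no segment meets the environment; /vuhibionkinko/ is unchanged.
Rule 2 (intervocalic h-deletion): /h/ occurs between vowels /u/ and /i/, so it deletes. /vuhibionkinko/ → vuibionkinko.
Rule 3 (intervocalic spirantization): /b/ is a stop between vowels /i/ and /i/, so it spirantizes to the fricative [v]. /vuibionkinko/ → vuivionkinko.
Rule 4 (post-nasal voicing): /k/ is a voiceless stop immediately after the nasal /n/, so it voices to [g]. /k/ is a voiceless stop immediately after the nasal /n/, so it voices to [g]. /vuivionkinko/ → vuiviongingo.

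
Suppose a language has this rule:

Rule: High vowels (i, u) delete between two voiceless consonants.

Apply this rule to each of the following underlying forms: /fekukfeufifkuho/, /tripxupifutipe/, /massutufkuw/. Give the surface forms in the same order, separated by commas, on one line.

fekkfeuffkho, tripxpftpe, masstfkuw

/fekukfeufifkuho/: /u/ is a high vowel flanked by voiceless consonants /k/ and /k/, so it deletes. /i/ is a high vowel flanked by voiceless consonants /f/ and /f/, so it deletes. /u/ is a high vowel flanked by voiceless consonants /k/ and /h/, so it deletes. → [fekkfeuffkho].
/tripxupifutipe/: /u/ is a high vowel flanked by voiceless consonants /x/ and /p/, so it deletes. /i/ is a high vowel flanked by voiceless consonants /p/ and /f/, so it deletes. /u/ is a high vowel flanked by voiceless consonants /f/ and /t/, so it deletes. /i/ is a high vowel flanked by voiceless consonants /t/ and /p/, so it deletes. → [tripxpftpe].
/massutufkuw/: /u/ is a high vowel flanked by voiceless consonants /s/ and /t/, so it deletes. /u/ is a high vowel flanked by voiceless consonants /t/ and /f/, so it deletes. → [masstfkuw].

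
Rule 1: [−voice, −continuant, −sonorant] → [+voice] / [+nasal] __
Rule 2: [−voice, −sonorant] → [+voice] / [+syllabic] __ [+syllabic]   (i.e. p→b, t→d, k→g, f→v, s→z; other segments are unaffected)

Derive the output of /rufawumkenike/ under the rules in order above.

Rule 1 (post-nasal voicing): /k/ is a voiceless stop immediately after the nasal /m/, so it voices to [g]. /rufawumkenike/ → rufawumgenike.
Rule 2 (intervocalic voicing): /f/ is a voiceless obstruent between vowels /u/ and /a/, so it voices to [v]. /k/ is a voiceless obstruent between vowels /i/ and /e/, so it voices to [g]. /rufawumgenike/ → ruvawumgenige.

ruvawumgenige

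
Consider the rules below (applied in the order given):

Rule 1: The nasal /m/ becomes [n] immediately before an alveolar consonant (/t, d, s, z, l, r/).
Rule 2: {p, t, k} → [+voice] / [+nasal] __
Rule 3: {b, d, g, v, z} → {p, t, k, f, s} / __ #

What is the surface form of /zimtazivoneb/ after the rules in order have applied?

Rule 1 (nasal place assimilation): /m/ precedes the alveolar consonant /t/, so it assimilates in place to [n]. /zimtazivoneb/ → zintazivoneb.
Rule 2 (post-nasal voicing): /t/ is a voiceless stop immediately after the nasal /n/, so it voices to [d]. /zintazivoneb/ → zindazivoneb.
Rule 3 (final devoicing): /b/ is a voiced obstruent in word-final position, so it devoices to [p]. /zindazivoneb/ → zindazivonep.

zindazivonep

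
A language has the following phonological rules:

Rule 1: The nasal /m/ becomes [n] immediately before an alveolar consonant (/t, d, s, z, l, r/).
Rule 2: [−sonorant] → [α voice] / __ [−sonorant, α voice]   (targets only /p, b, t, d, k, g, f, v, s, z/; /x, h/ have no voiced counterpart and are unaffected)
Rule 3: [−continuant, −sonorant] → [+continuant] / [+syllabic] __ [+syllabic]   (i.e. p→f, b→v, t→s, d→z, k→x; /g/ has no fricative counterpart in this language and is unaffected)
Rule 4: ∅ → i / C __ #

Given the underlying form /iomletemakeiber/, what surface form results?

ionlesemaxeiveri

Rule 1 (nasal place assimilation): /m/ precedes the alveolar consonant /l/, so it assimilates in place to [n]. /iomletemakeiber/ → ionletemakeiber.
Rule 2 (regressive voicing assimilation): no segment meets the environment; /ionletemakeiber/ is unchanged.
Rule 3 (intervocalic spirantization): /t/ is a stop between vowels /e/ and /e/, so it spirantizes to the fricative [s]. /k/ is a stop between vowels /a/ and /e/, so it spirantizes to the fricative [x]. /b/ is a stop between vowels /i/ and /e/, so it spirantizes to the fricative [v]. /ionletemakeiber/ → ionlesemaxeiver.
Rule 4 (final i-epenthesis): the form ends in the consonant /r/, so [i] is inserted word-finally. /ionlesemaxeiver/ → ionlesemaxeiveri.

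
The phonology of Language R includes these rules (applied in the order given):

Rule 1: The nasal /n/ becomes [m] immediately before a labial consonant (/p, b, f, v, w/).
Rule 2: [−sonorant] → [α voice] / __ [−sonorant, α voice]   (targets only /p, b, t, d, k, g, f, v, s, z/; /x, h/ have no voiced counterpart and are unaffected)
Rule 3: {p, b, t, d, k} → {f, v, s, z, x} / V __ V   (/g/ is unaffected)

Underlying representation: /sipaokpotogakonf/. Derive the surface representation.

sifaokposogaxomf

Rule 1 (nasal place assimilation): /n/ precedes the labial consonant /f/, so it assimilates in place to [m]. /sipaokpotogakonf/ → sipaokpotogakomf.
Rule 2 (regressive voicing assimilation): no segment meets the environment; /sipaokpotogakomf/ is unchanged.
Rule 3 (intervocalic spirantization): /p/ is a stop between vowels /i/ and /a/, so it spirantizes to the fricative [f]. /t/ is a stop between vowels /o/ and /o/, so it spirantizes to the fricative [s]. /k/ is a stop between vowels /a/ and /o/, so it spirantizes to the fricative [x]. /sipaokpotogakomf/ → sifaokposogaxomf.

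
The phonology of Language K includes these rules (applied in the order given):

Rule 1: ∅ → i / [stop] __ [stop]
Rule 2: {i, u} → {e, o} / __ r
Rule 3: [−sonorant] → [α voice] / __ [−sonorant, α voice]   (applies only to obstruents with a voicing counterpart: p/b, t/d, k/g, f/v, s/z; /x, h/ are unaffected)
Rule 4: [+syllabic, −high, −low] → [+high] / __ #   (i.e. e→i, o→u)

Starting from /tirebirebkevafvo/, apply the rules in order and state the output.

Rule 1 (stop-cluster i-epenthesis): /b/ and /k/ form a stop–stop cluster, so [i] is inserted between them. /tirebirebkevafvo/ → tirebirebikevafvo.
Rule 2 (pre-rhotic lowering): /i/ is a high vowel immediately before /r/, so it lowers to [e]. /i/ is a high vowel immediately before /r/, so it lowers to [e]. /tirebirebikevafvo/ → tereberebikevafvo.
Rule 3 (regressive voicing assimilation): /f/ precedes the voiced obstruent /v/, so it voices to [v] by assimilation. /tereberebikevafvo/ → tereberebikevavvo.
Rule 4 (final vowel raising): /o/ is a mid vowel in word-final position, so it raises to [u]. /tereberebikevavvo/ → tereberebikevavvu.

tereberebikevavvu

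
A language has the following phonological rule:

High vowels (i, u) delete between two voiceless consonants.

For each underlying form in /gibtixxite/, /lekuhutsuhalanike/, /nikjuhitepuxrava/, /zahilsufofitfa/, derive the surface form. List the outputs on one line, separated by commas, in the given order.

gibtxxte, lekhtshalanike, nikjuhtepxrava, zahilsfoftfa

/gibtixxite/: /i/ is a high vowel flanked by voiceless consonants /t/ and /x/, so it deletes. /i/ is a high vowel flanked by voiceless consonants /x/ and /t/, so it deletes. → [gibtxxte].
/lekuhutsuhalanike/: /u/ is a high vowel flanked by voiceless consonants /k/ and /h/, so it deletes. /u/ is a high vowel flanked by voiceless consonants /h/ and /t/, so it deletes. /u/ is a high vowel flanked by voiceless consonants /s/ and /h/, so it deletes. → [lekhtshalanike].
/nikjuhitepuxrava/: /i/ is a high vowel flanked by voiceless consonants /h/ and /t/, so it deletes. /u/ is a high vowel flanked by voiceless consonants /p/ and /x/, so it deletes. → [nikjuhtepxrava].
/zahilsufofitfa/: /u/ is a high vowel flanked by voiceless consonants /s/ and /f/, so it deletes. /i/ is a high vowel flanked by voiceless consonants /f/ and /t/, so it deletes. → [zahilsfoftfa].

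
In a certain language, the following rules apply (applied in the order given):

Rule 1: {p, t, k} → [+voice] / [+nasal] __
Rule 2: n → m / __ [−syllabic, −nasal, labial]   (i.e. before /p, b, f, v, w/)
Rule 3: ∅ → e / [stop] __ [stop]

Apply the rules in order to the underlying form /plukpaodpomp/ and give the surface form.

plukepaodepomb

Rule 1 (post-nasal voicing): /p/ is a voiceless stop immediately after the nasal /m/, so it voices to [b]. /plukpaodpomp/ → plukpaodpomb.
Rule 2 (nasal place assimilation): no segment meets the environment; /plukpaodpomb/ is unchanged.
Rule 3 (stop-cluster e-epenthesis): /k/ and /p/ form a stop–stop cluster, so [e] is inserted between them. /d/ and /p/ form a stop–stop cluster, so [e] is inserted between them. /plukpaodpomb/ → plukepaodepomb.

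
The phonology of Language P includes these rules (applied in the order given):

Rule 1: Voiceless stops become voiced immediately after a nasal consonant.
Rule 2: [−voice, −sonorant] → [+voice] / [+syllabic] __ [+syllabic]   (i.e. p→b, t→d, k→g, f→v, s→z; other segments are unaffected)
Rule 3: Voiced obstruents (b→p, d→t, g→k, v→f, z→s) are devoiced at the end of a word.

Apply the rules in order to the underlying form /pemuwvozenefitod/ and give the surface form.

Rule 1 (post-nasal voicing): no segment meets the environment; /pemuwvozenefitod/ is unchanged.
Rule 2 (intervocalic voicing): /f/ is a voiceless obstruent between vowels /e/ and /i/, so it voices to [v]. /t/ is a voiceless obstruent between vowels /i/ and /o/, so it voices to [d]. /pemuwvozenefitod/ → pemuwvozenevidod.
Rule 3 (final devoicing): /d/ is a voiced obstruent in word-final position, so it devoices to [t]. /pemuwvozenevidod/ → pemuwvozenevidot.

pemuwvozenevidot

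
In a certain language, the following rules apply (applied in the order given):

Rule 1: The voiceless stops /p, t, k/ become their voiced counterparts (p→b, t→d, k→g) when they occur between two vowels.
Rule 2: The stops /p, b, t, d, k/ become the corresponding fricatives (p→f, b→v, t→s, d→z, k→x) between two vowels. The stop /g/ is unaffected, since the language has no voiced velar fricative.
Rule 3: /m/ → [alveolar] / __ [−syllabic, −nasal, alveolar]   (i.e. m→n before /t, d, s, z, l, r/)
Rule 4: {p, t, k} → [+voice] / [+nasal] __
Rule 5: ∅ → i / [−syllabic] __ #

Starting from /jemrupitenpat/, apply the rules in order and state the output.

Rule 1 (intervocalic voicing): /p/ is a voiceless stop between vowels /u/ and /i/, so it voices to [b]. /t/ is a voiceless stop between vowels /i/ and /e/, so it voices to [d]. /jemrupitenpat/ → jemrubidenpat.
Rule 2 (intervocalic spirantization): /b/ is a stop between vowels /u/ and /i/, so it spirantizes to the fricative [v]. /d/ is a stop between vowels /i/ and /e/, so it spirantizes to the fricative [z]. /jemrubidenpat/ → jemruvizenpat.
Rule 3 (nasal place assimilation): /m/ precedes the alveolar consonant /r/, so it assimilates in place to [n]. /jemruvizenpat/ → jenruvizenpat.
Rule 4 (post-nasal voicing): /p/ is a voiceless stop immediately after the nasal /n/, so it voices to [b]. /jenruvizenpat/ → jenruvizenbat.
Rule 5 (final i-epenthesis): the form ends in the consonant /t/, so [i] is inserted word-finally. /jenruvizenbat/ → jenruvizenbati.

jenruvizenbati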